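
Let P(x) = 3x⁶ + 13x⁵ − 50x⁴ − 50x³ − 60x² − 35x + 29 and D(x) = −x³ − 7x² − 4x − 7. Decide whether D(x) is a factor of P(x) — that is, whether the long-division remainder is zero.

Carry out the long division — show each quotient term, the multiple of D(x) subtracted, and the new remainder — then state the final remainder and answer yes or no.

R(x) = −x² − 5x + 8, so D(x) is not a factor of P(x). no

Step 1: lead(3x⁶ + 13x⁵ − 50x⁴ − 50x³ − 60x² − 35x + 29) ÷ lead(D) = 3x⁶ ÷ −x³ = −3x³. Subtract (−3x³)·D = 3x⁶ + 21x⁵ + 12x⁴ + 21x³. Remainder: −8x⁵ − 62x⁴ − 71x³ − 60x² − 35x + 29.
Step 2: lead(−8x⁵ − 62x⁴ − 71x³ − 60x² − 35x + 29) ÷ lead(D) = −8x⁵ ÷ −x³ = 8x². Subtract (8x²)·D = −8x⁵ − 56x⁴ − 32x³ − 56x². Remainder: −6x⁴ − 39x³ − 4x² − 35x + 29.
Step 3: lead(−6x⁴ − 39x³ − 4x² − 35x + 29) ÷ lead(D) = −6x⁴ ÷ −x³ = 6x. Subtract (6x)·D = −6x⁴ − 42x³ − 24x² − 42x. Remainder: 3x³ + 20x² + 7x + 29.
Step 4: lead(3x³ + 20x² + 7x + 29) ÷ lead(D) = 3x³ ÷ −x³ = −3. Subtract (−3)·D = 3x³ + 21x² + 12x + 21. Remainder: −x² − 5x + 8.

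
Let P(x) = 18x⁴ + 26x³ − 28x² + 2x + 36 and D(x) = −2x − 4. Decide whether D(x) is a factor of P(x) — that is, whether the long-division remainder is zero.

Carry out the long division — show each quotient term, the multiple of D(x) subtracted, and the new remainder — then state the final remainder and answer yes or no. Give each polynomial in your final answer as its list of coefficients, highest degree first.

R = [0], so D(x) is a factor of P(x). yes

Step 1: lead(18x⁴ + 26x³ − 28x² + 2x + 36) ÷ lead(D) = 18x⁴ ÷ −2x = −9x³. Subtract (−9x³)·D = 18x⁴ + 36x³. Remainder: −10x³ − 28x² + 2x + 36.
Step 2: lead(−10x³ − 28x² + 2x + 36) ÷ lead(D) = −10x³ ÷ −2x = 5x². Subtract (5x²)·D = −10x³ − 20x². Remainder: −8x² + 2x + 36.
Step 3: lead(−8x² + 2x + 36) ÷ lead(D) = −8x² ÷ −2x = 4x. Subtract (4x)·D = −8x² − 16x. Remainder: 18x + 36.
Step 4: lead(18x + 36) ÷ lead(D) = 18x ÷ −2x = −9. Subtract (−9)·D = 18x + 36. Remainder: 0.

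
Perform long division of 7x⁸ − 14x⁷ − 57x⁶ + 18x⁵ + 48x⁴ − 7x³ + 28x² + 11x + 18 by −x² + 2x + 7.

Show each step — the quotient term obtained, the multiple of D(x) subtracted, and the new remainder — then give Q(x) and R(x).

Step 1: lead(7x⁸ − 14x⁷ − 57x⁶ + 18x⁵ + 48x⁴ − 7x³ + 28x² + 11x + 18) ÷ lead(D) = 7x⁸ ÷ −x² = −7x⁶. Subtract (−7x⁶)·D = 7x⁸ − 14x⁷ − 49x⁶. Remainder: −8x⁶ + 18x⁵ + 48x⁴ − 7x³ + 28x² + 11x + 18.
Step 2: lead(−8x⁶ + 18x⁵ + 48x⁴ − 7x³ + 28x² + 11x + 18) ÷ lead(D) = −8x⁶ ÷ −x² = 8x⁴. Subtract (8x⁴)·D = −8x⁶ + 16x⁵ + 56x⁴. Remainder: 2x⁵ − 8x⁴ − 7x³ + 28x² + 11x + 18.
Step 3: lead(2x⁵ − 8x⁴ − 7x³ + 28x² + 11x + 18) ÷ lead(D) = 2x⁵ ÷ −x² = −2x³. Subtract (−2x³)·D = 2x⁵ − 4x⁴ − 14x³. Remainder: −4x⁴ + 7x³ + 28x² + 11x + 18.
Step 4: lead(−4x⁴ + 7x³ + 28x² + 11x + 18) ÷ lead(D) = −4x⁴ ÷ −x² = 4x². Subtract (4x²)·D = −4x⁴ + 8x³ + 28x². Remainder: −x³ + 11x + 18.
Step 5: lead(−x³ + 11x + 18) ÷ lead(D) = −x³ ÷ −x² = x. Subtract (x)·D = −x³ + 2x² + 7x. Remainder: −2x² + 4x + 18.
Step 6: lead(−2x² + 4x + 18) ÷ lead(D) = −2x² ÷ −x² = 2. Subtract (2)·D = −2x² + 4x + 14. Remainder: 4.

Q(x) = −7x⁶ + 8x⁴ − 2x³ + 4x² + x + 2; R(x) = 4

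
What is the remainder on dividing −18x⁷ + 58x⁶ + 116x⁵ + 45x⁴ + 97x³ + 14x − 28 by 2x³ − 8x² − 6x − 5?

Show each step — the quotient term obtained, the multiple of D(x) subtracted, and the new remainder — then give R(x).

R(x) = −7x² − 7x − 8

Step 1: lead(−18x⁷ + 58x⁶ + 116x⁵ + 45x⁴ + 97x³ + 14x − 28) ÷ lead(D) = −18x⁷ ÷ 2x³ = −9x⁴. Subtract (−9x⁴)·D = −18x⁷ + 72x⁶ + 54x⁵ + 45x⁴. Remainder: −14x⁶ + 62x⁵ + 97x³ + 14x − 28.
Step 2: lead(−14x⁶ + 62x⁵ + 97x³ + 14x − 28) ÷ lead(D) = −14x⁶ ÷ 2x³ = −7x³. Subtract (−7x³)·D = −14x⁶ + 56x⁵ + 42x⁴ + 35x³. Remainder: 6x⁵ − 42x⁴ + 62x³ + 14x − 28.
Step 3: lead(6x⁵ − 42x⁴ + 62x³ + 14x − 28) ÷ lead(D) = 6x⁵ ÷ 2x³ = 3x². Subtract (3x²)·D = 6x⁵ − 24x⁴ − 18x³ − 15x². Remainder: −18x⁴ + 80x³ + 15x² + 14x − 28.
Step 4: lead(−18x⁴ + 80x³ + 15x² + 14x − 28) ÷ lead(D) = −18x⁴ ÷ 2x³ = −9x. Subtract (−9x)·D = −18x⁴ + 72x³ + 54x² + 45x. Remainder: 8x³ − 39x² − 31x − 28.
Step 5: lead(8x³ − 39x² − 31x − 28) ÷ lead(D) = 8x³ ÷ 2x³ = 4. Subtract (4)·D = 8x³ − 32x² − 24x − 20. Remainder: −7x² − 7x − 8.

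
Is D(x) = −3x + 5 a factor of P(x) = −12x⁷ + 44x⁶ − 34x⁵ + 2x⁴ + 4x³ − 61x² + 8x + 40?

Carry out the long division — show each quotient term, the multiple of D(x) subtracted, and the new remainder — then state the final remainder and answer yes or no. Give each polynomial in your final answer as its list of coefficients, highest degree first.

R = [-5], so D(x) is not a factor of P(x). no

Step 1: lead(−12x⁷ + 44x⁶ − 34x⁵ + 2x⁴ + 4x³ − 61x² + 8x + 40) ÷ lead(D) = −12x⁷ ÷ −3x = 4x⁶. Subtract (4x⁶)·D = −12x⁷ + 20x⁶. Remainder: 24x⁶ − 34x⁵ + 2x⁴ + 4x³ − 61x² + 8x + 40.
Step 2: lead(24x⁶ − 34x⁵ + 2x⁴ + 4x³ − 61x² + 8x + 40) ÷ lead(D) = 24x⁶ ÷ −3x = −8x⁵. Subtract (−8x⁵)·D = 24x⁶ − 40x⁵. Remainder: 6x⁵ + 2x⁴ + 4x³ − 61x² + 8x + 40.
Step 3: lead(6x⁵ + 2x⁴ + 4x³ − 61x² + 8x + 40) ÷ lead(D) = 6x⁵ ÷ −3x = −2x⁴. Subtract (−2x⁴)·D = 6x⁵ − 10x⁴. Remainder: 12x⁴ + 4x³ − 61x² + 8x + 40.
Step 4: lead(12x⁴ + 4x³ − 61x² + 8x + 40) ÷ lead(D) = 12x⁴ ÷ −3x = −4x³. Subtract (−4x³)·D = 12x⁴ − 20x³. Remainder: 24x³ − 61x² + 8x + 40.
Step 5: lead(24x³ − 61x² + 8x + 40) ÷ lead(D) = 24x³ ÷ −3x = −8x². Subtract (−8x²)·D = 24x³ − 40x². Remainder: −21x² + 8x + 40.
Step 6: lead(−21x² + 8x + 40) ÷ lead(D) = −21x² ÷ −3x = 7x. Subtract (7x)·D = −21x² + 35x. Remainder: −27x + 40.
Step 7: lead(−27x + 40) ÷ lead(D) = −27x ÷ −3x = 9. Subtract (9)·D = −27x + 45. Remainder: −5.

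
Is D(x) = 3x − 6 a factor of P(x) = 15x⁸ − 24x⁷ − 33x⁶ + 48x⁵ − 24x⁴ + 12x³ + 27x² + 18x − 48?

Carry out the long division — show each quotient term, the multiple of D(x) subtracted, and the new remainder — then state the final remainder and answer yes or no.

R(x) = 0, so D(x) is a factor of P(x). yes

Step 1: lead(15x⁸ − 24x⁷ − 33x⁶ + 48x⁵ − 24x⁴ + 12x³ + 27x² + 18x − 48) ÷ lead(D) = 15x⁸ ÷ 3x = 5x⁷. Subtract (5x⁷)·D = 15x⁸ − 30x⁷. Remainder: 6x⁷ − 33x⁶ + 48x⁵ − 24x⁴ + 12x³ + 27x² + 18x − 48.
Step 2: lead(6x⁷ − 33x⁶ + 48x⁵ − 24x⁴ + 12x³ + 27x² + 18x − 48) ÷ lead(D) = 6x⁷ ÷ 3x = 2x⁶. Subtract (2x⁶)·D = 6x⁷ − 12x⁶. Remainder: −21x⁶ + 48x⁵ − 24x⁴ + 12x³ + 27x² + 18x − 48.
Step 3: lead(−21x⁶ + 48x⁵ − 24x⁴ + 12x³ + 27x² + 18x − 48) ÷ lead(D) = −21x⁶ ÷ 3x = −7x⁵. Subtract (−7x⁵)·D = −21x⁶ + 42x⁵. Remainder: 6x⁵ − 24x⁴ + 12x³ + 27x² + 18x − 48.
Step 4: lead(6x⁵ − 24x⁴ + 12x³ + 27x² + 18x − 48) ÷ lead(D) = 6x⁵ ÷ 3x = 2x⁴. Subtract (2x⁴)·D = 6x⁵ − 12x⁴. Remainder: −12x⁴ + 12x³ + 27x² + 18x − 48.
Step 5: lead(−12x⁴ + 12x³ + 27x² + 18x − 48) ÷ lead(D) = −12x⁴ ÷ 3x = −4x³. Subtract (−4x³)·D = −12x⁴ + 24x³. Remainder: −12x³ + 27x² + 18x − 48.
Step 6: lead(−12x³ + 27x² + 18x − 48) ÷ lead(D) = −12x³ ÷ 3x = −4x². Subtract (−4x²)·D = −12x³ + 24x². Remainder: 3x² + 18x − 48.
Step 7: lead(3x² + 18x − 48) ÷ lead(D) = 3x² ÷ 3x = x. Subtract (x)·D = 3x² − 6x. Remainder: 24x − 48.
Step 8: lead(24x − 48) ÷ lead(D) = 24x ÷ 3x = 8. Subtract (8)·D = 24x − 48. Remainder: 0.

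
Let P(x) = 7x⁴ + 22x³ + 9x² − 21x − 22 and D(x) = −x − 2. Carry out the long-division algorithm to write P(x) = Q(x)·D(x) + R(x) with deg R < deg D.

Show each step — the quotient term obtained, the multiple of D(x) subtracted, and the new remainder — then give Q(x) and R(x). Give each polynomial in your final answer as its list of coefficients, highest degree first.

Step 1: lead(7x⁴ + 22x³ + 9x² − 21x − 22) ÷ lead(D) = 7x⁴ ÷ −x = −7x³. Subtract (−7x³)·D = 7x⁴ + 14x³. Remainder: 8x³ + 9x² − 21x − 22.
Step 2: lead(8x³ + 9x² − 21x − 22) ÷ lead(D) = 8x³ ÷ −x = −8x². Subtract (−8x²)·D = 8x³ + 16x². Remainder: −7x² − 21x − 22.
Step 3: lead(−7x² − 21x − 22) ÷ lead(D) = −7x² ÷ −x = 7x. Subtract (7x)·D = −7x² − 14x. Remainder: −7x − 22.
Step 4: lead(−7x − 22) ÷ lead(D) = −7x ÷ −x = 7. Subtract (7)·D = −7x − 14. Remainder: −8.

Q = [-7, -8, 7, 7]; R = [-8]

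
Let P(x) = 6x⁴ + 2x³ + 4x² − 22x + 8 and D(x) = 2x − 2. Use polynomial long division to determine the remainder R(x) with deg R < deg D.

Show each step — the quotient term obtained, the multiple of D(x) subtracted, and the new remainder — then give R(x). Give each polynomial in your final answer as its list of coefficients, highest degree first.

R = [-2]

Step 1: lead(6x⁴ + 2x³ + 4x² − 22x + 8) ÷ lead(D) = 6x⁴ ÷ 2x = 3x³. Subtract (3x³)·D = 6x⁴ − 6x³. Remainder: 8x³ + 4x² − 22x + 8.
Step 2: lead(8x³ + 4x² − 22x + 8) ÷ lead(D) = 8x³ ÷ 2x = 4x². Subtract (4x²)·D = 8x³ − 8x². Remainder: 12x² − 22x + 8.
Step 3: lead(12x² − 22x + 8) ÷ lead(D) = 12x² ÷ 2x = 6x. Subtract (6x)·D = 12x² − 12x. Remainder: −10x + 8.
Step 4: lead(−10x + 8) ÷ lead(D) = −10x ÷ 2x = −5. Subtract (−5)·D = −10x + 10. Remainder: −2.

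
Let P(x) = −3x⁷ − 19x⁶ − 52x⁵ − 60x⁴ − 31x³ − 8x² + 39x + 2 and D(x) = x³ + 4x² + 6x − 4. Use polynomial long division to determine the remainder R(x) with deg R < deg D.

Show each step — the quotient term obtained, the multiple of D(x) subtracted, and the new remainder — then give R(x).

R(x) = 9x + 6

Step 1: lead(−3x⁷ − 19x⁶ − 52x⁵ − 60x⁴ − 31x³ − 8x² + 39x + 2) ÷ lead(D) = −3x⁷ ÷ x³ = −3x⁴. Subtract (−3x⁴)·D = −3x⁷ − 12x⁶ − 18x⁵ + 12x⁴. Remainder: −7x⁶ − 34x⁵ − 72x⁴ − 31x³ − 8x² + 39x + 2.
Step 2: lead(−7x⁶ − 34x⁵ − 72x⁴ − 31x³ − 8x² + 39x + 2) ÷ lead(D) = −7x⁶ ÷ x³ = −7x³. Subtract (−7x³)·D = −7x⁶ − 28x⁵ − 42x⁴ + 28x³. Remainder: −6x⁵ − 30x⁴ − 59x³ − 8x² + 39x + 2.
Step 3: lead(−6x⁵ − 30x⁴ − 59x³ − 8x² + 39x + 2) ÷ lead(D) = −6x⁵ ÷ x³ = −6x². Subtract (−6x²)·D = −6x⁵ − 24x⁴ − 36x³ + 24x². Remainder: −6x⁴ − 23x³ − 32x² + 39x + 2.
Step 4: lead(−6x⁴ − 23x³ − 32x² + 39x + 2) ÷ lead(D) = −6x⁴ ÷ x³ = −6x. Subtract (−6x)·D = −6x⁴ − 24x³ − 36x² + 24x. Remainder: x³ + 4x² + 15x + 2.
Step 5: lead(x³ + 4x² + 15x + 2) ÷ lead(D) = x³ ÷ x³ = 1. Subtract (1)·D = x³ + 4x² + 6x − 4. Remainder: 9x + 6.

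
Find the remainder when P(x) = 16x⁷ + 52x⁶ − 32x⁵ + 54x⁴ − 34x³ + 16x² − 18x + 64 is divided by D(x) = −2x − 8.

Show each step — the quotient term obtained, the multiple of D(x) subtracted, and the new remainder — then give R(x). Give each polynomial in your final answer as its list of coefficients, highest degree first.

R = [8]

Step 1: lead(16x⁷ + 52x⁶ − 32x⁵ + 54x⁴ − 34x³ + 16x² − 18x + 64) ÷ lead(D) = 16x⁷ ÷ −2x = −8x⁶. Subtract (−8x⁶)·D = 16x⁷ + 64x⁶. Remainder: −12x⁶ − 32x⁵ + 54x⁴ − 34x³ + 16x² − 18x + 64.
Step 2: lead(−12x⁶ − 32x⁵ + 54x⁴ − 34x³ + 16x² − 18x + 64) ÷ lead(D) = −12x⁶ ÷ −2x = 6x⁵. Subtract (6x⁵)·D = −12x⁶ − 48x⁵. Remainder: 16x⁵ + 54x⁴ − 34x³ + 16x² − 18x + 64.
Step 3: lead(16x⁵ + 54x⁴ − 34x³ + 16x² − 18x + 64) ÷ lead(D) = 16x⁵ ÷ −2x = −8x⁴. Subtract (−8x⁴)·D = 16x⁵ + 64x⁴. Remainder: −10x⁴ − 34x³ + 16x² − 18x + 64.
Step 4: lead(−10x⁴ − 34x³ + 16x² − 18x + 64) ÷ lead(D) = −10x⁴ ÷ −2x = 5x³. Subtract (5x³)·D = −10x⁴ − 40x³. Remainder: 6x³ + 16x² − 18x + 64.
Step 5: lead(6x³ + 16x² − 18x + 64) ÷ lead(D) = 6x³ ÷ −2x = −3x². Subtract (−3x²)·D = 6x³ + 24x². Remainder: −8x² − 18x + 64.
Step 6: lead(−8x² − 18x + 64) ÷ lead(D) = −8x² ÷ −2x = 4x. Subtract (4x)·D = −8x² − 32x. Remainder: 14x + 64.
Step 7: lead(14x + 64) ÷ lead(D) = 14x ÷ −2x = −7. Subtract (−7)·D = 14x + 56. Remainder: 8.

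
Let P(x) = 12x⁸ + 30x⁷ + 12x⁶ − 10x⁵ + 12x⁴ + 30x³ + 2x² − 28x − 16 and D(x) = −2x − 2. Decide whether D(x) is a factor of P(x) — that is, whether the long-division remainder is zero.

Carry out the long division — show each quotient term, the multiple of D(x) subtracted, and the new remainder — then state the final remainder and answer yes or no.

R(x) = 0, so D(x) is a factor of P(x). yes

Step 1: lead(12x⁸ + 30x⁷ + 12x⁶ − 10x⁵ + 12x⁴ + 30x³ + 2x² − 28x − 16) ÷ lead(D) = 12x⁸ ÷ −2x = −6x⁷. Subtract (−6x⁷)·D = 12x⁸ + 12x⁷. Remainder: 18x⁷ + 12x⁶ − 10x⁵ + 12x⁴ + 30x³ + 2x² − 28x − 16.
Step 2: lead(18x⁷ + 12x⁶ − 10x⁵ + 12x⁴ + 30x³ + 2x² − 28x − 16) ÷ lead(D) = 18x⁷ ÷ −2x = −9x⁶. Subtract (−9x⁶)·D = 18x⁷ + 18x⁶. Remainder: −6x⁶ − 10x⁵ + 12x⁴ + 30x³ + 2x² − 28x − 16.
Step 3: lead(−6x⁶ − 10x⁵ + 12x⁴ + 30x³ + 2x² − 28x − 16) ÷ lead(D) = −6x⁶ ÷ −2x = 3x⁵. Subtract (3x⁵)·D = −6x⁶ − 6x⁵. Remainder: −4x⁵ + 12x⁴ + 30x³ + 2x² − 28x − 16.
Step 4: lead(−4x⁵ + 12x⁴ + 30x³ + 2x² − 28x − 16) ÷ lead(D) = −4x⁵ ÷ −2x = 2x⁴. Subtract (2x⁴)·D = −4x⁵ − 4x⁴. Remainder: 16x⁴ + 30x³ + 2x² − 28x − 16.
Step 5: lead(16x⁴ + 30x³ + 2x² − 28x − 16) ÷ lead(D) = 16x⁴ ÷ −2x = −8x³. Subtract (−8x³)·D = 16x⁴ + 16x³. Remainder: 14x³ + 2x² − 28x − 16.
Step 6: lead(14x³ + 2x² − 28x − 16) ÷ lead(D) = 14x³ ÷ −2x = −7x². Subtract (−7x²)·D = 14x³ + 14x². Remainder: −12x² − 28x − 16.
Step 7: lead(−12x² − 28x − 16) ÷ lead(D) = −12x² ÷ −2x = 6x. Subtract (6x)·D = −12x² − 12x. Remainder: −16x − 16.
Step 8: lead(−16x − 16) ÷ lead(D) = −16x ÷ −2x = 8. Subtract (8)·D = −16x − 16. Remainder: 0.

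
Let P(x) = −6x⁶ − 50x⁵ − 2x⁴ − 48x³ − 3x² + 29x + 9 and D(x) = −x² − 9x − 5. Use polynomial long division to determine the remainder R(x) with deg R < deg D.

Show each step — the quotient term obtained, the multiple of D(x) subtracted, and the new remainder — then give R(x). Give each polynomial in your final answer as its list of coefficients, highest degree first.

R = [4]

Step 1: lead(−6x⁶ − 50x⁵ − 2x⁴ − 48x³ − 3x² + 29x + 9) ÷ lead(D) = −6x⁶ ÷ −x² = 6x⁴. Subtract (6x⁴)·D = −6x⁶ − 54x⁵ − 30x⁴. Remainder: 4x⁵ + 28x⁴ − 48x³ − 3x² + 29x + 9.
Step 2: lead(4x⁵ + 28x⁴ − 48x³ − 3x² + 29x + 9) ÷ lead(D) = 4x⁵ ÷ −x² = −4x³. Subtract (−4x³)·D = 4x⁵ + 36x⁴ + 20x³. Remainder: −8x⁴ − 68x³ − 3x² + 29x + 9.
Step 3: lead(−8x⁴ − 68x³ − 3x² + 29x + 9) ÷ lead(D) = −8x⁴ ÷ −x² = 8x². Subtract (8x²)·D = −8x⁴ − 72x³ − 40x². Remainder: 4x³ + 37x² + 29x + 9.
Step 4: lead(4x³ + 37x² + 29x + 9) ÷ lead(D) = 4x³ ÷ −x² = −4x. Subtract (−4x)·D = 4x³ + 36x² + 20x. Remainder: x² + 9x + 9.
Step 5: lead(x² + 9x + 9) ÷ lead(D) = x² ÷ −x² = −1. Subtract (−1)·D = x² + 9x + 5. Remainder: 4.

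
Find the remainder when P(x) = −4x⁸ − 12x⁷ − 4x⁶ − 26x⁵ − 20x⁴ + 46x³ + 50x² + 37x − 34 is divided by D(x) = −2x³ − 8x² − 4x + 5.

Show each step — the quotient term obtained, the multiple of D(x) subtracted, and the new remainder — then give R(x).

Step 1: lead(−4x⁸ − 12x⁷ − 4x⁶ − 26x⁵ − 20x⁴ + 46x³ + 50x² + 37x − 34) ÷ lead(D) = −4x⁸ ÷ −2x³ = 2x⁵. Subtract (2x⁵)·D = −4x⁸ − 16x⁷ − 8x⁶ + 10x⁵. Remainder: 4x⁷ + 4x⁶ − 36x⁵ − 20x⁴ + 46x³ + 50x² + 37x − 34.
Step 2: lead(4x⁷ + 4x⁶ − 36x⁵ − 20x⁴ + 46x³ + 50x² + 37x − 34) ÷ lead(D) = 4x⁷ ÷ −2x³ = −2x⁴. Subtract (−2x⁴)·D = 4x⁷ + 16x⁶ + 8x⁵ − 10x⁴. Remainder: −12x⁶ − 44x⁵ − 10x⁴ + 46x³ + 50x² + 37x − 34.
Step 3: lead(−12x⁶ − 44x⁵ − 10x⁴ + 46x³ + 50x² + 37x − 34) ÷ lead(D) = −12x⁶ ÷ −2x³ = 6x³. Subtract (6x³)·D = −12x⁶ − 48x⁵ − 24x⁴ + 30x³. Remainder: 4x⁵ + 14x⁴ + 16x³ + 50x² + 37x − 34.
Step 4: lead(4x⁵ + 14x⁴ + 16x³ + 50x² + 37x − 34) ÷ lead(D) = 4x⁵ ÷ −2x³ = −2x². Subtract (−2x²)·D = 4x⁵ + 16x⁴ + 8x³ − 10x². Remainder: −2x⁴ + 8x³ + 60x² + 37x − 34.
Step 5: lead(−2x⁴ + 8x³ + 60x² + 37x − 34) ÷ lead(D) = −2x⁴ ÷ −2x³ = x. Subtract (x)·D = −2x⁴ − 8x³ − 4x² + 5x. Remainder: 16x³ + 64x² + 32x − 34.
Step 6: lead(16x³ + 64x² + 32x − 34) ÷ lead(D) = 16x³ ÷ −2x³ = −8. Subtract (−8)·D = 16x³ + 64x² + 32x − 40. Remainder: 6.

R(x) = 6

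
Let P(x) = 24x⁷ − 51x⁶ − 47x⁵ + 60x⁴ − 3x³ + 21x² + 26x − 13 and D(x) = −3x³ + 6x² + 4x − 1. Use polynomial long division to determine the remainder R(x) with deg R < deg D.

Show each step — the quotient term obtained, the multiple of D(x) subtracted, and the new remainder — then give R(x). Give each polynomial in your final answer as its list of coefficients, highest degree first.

R = [-7]

Step 1: lead(24x⁷ − 51x⁶ − 47x⁵ + 60x⁴ − 3x³ + 21x² + 26x − 13) ÷ lead(D) = 24x⁷ ÷ −3x³ = −8x⁴. Subtract (−8x⁴)·D = 24x⁷ − 48x⁶ − 32x⁵ + 8x⁴. Remainder: −3x⁶ − 15x⁵ + 52x⁴ − 3x³ + 21x² + 26x − 13.
Step 2: lead(−3x⁶ − 15x⁵ + 52x⁴ − 3x³ + 21x² + 26x − 13) ÷ lead(D) = −3x⁶ ÷ −3x³ = x³. Subtract (x³)·D = −3x⁶ + 6x⁵ + 4x⁴ − x³. Remainder: −21x⁵ + 48x⁴ − 2x³ + 21x² + 26x − 13.
Step 3: lead(−21x⁵ + 48x⁴ − 2x³ + 21x² + 26x − 13) ÷ lead(D) = −21x⁵ ÷ −3x³ = 7x². Subtract (7x²)·D = −21x⁵ + 42x⁴ + 28x³ − 7x². Remainder: 6x⁴ − 30x³ + 28x² + 26x − 13.
Step 4: lead(6x⁴ − 30x³ + 28x² + 26x − 13) ÷ lead(D) = 6x⁴ ÷ −3x³ = −2x. Subtract (−2x)·D = 6x⁴ − 12x³ − 8x² + 2x. Remainder: −18x³ + 36x² + 24x − 13.
Step 5: lead(−18x³ + 36x² + 24x − 13) ÷ lead(D) = −18x³ ÷ −3x³ = 6. Subtract (6)·D = −18x³ + 36x² + 24x − 6. Remainder: −7.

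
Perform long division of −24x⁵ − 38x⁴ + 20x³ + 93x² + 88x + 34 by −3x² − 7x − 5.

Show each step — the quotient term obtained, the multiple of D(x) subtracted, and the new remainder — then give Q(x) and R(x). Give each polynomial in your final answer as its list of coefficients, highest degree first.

Q = [8, -6, -6, -7]; R = [9, -1]

Step 1: lead(−24x⁵ − 38x⁴ + 20x³ + 93x² + 88x + 34) ÷ lead(D) = −24x⁵ ÷ −3x² = 8x³. Subtract (8x³)·D = −24x⁵ − 56x⁴ − 40x³. Remainder: 18x⁴ + 60x³ + 93x² + 88x + 34.
Step 2: lead(18x⁴ + 60x³ + 93x² + 88x + 34) ÷ lead(D) = 18x⁴ ÷ −3x² = −6x². Subtract (−6x²)·D = 18x⁴ + 42x³ + 30x². Remainder: 18x³ + 63x² + 88x + 34.
Step 3: lead(18x³ + 63x² + 88x + 34) ÷ lead(D) = 18x³ ÷ −3x² = −6x. Subtract (−6x)·D = 18x³ + 42x² + 30x. Remainder: 21x² + 58x + 34.
Step 4: lead(21x² + 58x + 34) ÷ lead(D) = 21x² ÷ −3x² = −7. Subtract (−7)·D = 21x² + 49x + 35. Remainder: 9x − 1.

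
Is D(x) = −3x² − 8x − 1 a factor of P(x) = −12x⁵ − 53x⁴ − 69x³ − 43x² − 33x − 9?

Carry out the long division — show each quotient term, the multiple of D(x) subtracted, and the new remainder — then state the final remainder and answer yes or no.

Step 1: lead(−12x⁵ − 53x⁴ − 69x³ − 43x² − 33x − 9) ÷ lead(D) = −12x⁵ ÷ −3x² = 4x³. Subtract (4x³)·D = −12x⁵ − 32x⁴ − 4x³. Remainder: −21x⁴ − 65x³ − 43x² − 33x − 9.
Step 2: lead(−21x⁴ − 65x³ − 43x² − 33x − 9) ÷ lead(D) = −21x⁴ ÷ −3x² = 7x². Subtract (7x²)·D = −21x⁴ − 56x³ − 7x². Remainder: −9x³ − 36x² − 33x − 9.
Step 3: lead(−9x³ − 36x² − 33x − 9) ÷ lead(D) = −9x³ ÷ −3x² = 3x. Subtract (3x)·D = −9x³ − 24x² − 3x. Remainder: −12x² − 30x − 9.
Step 4: lead(−12x² − 30x − 9) ÷ lead(D) = −12x² ÷ −3x² = 4. Subtract (4)·D = −12x² − 32x − 4. Remainder: 2x − 5.

R(x) = 2x − 5, so D(x) is not a factor of P(x). no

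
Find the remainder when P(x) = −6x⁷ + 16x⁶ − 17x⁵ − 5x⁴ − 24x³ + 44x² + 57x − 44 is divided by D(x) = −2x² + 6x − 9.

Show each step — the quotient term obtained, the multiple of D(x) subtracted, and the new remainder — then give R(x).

R(x) = 1

Step 1: lead(−6x⁷ + 16x⁶ − 17x⁵ − 5x⁴ − 24x³ + 44x² + 57x − 44) ÷ lead(D) = −6x⁷ ÷ −2x² = 3x⁵. Subtract (3x⁵)·D = −6x⁷ + 18x⁶ − 27x⁵. Remainder: −2x⁶ + 10x⁵ − 5x⁴ − 24x³ + 44x² + 57x − 44.
Step 2: lead(−2x⁶ + 10x⁵ − 5x⁴ − 24x³ + 44x² + 57x − 44) ÷ lead(D) = −2x⁶ ÷ −2x² = x⁴. Subtract (x⁴)·D = −2x⁶ + 6x⁵ − 9x⁴. Remainder: 4x⁵ + 4x⁴ − 24x³ + 44x² + 57x − 44.
Step 3: lead(4x⁵ + 4x⁴ − 24x³ + 44x² + 57x − 44) ÷ lead(D) = 4x⁵ ÷ −2x² = −2x³. Subtract (−2x³)·D = 4x⁵ − 12x⁴ + 18x³. Remainder: 16x⁴ − 42x³ + 44x² + 57x − 44.
Step 4: lead(16x⁴ − 42x³ + 44x² + 57x − 44) ÷ lead(D) = 16x⁴ ÷ −2x² = −8x². Subtract (−8x²)·D = 16x⁴ − 48x³ + 72x². Remainder: 6x³ − 28x² + 57x − 44.
Step 5: lead(6x³ − 28x² + 57x − 44) ÷ lead(D) = 6x³ ÷ −2x² = −3x. Subtract (−3x)·D = 6x³ − 18x² + 27x. Remainder: −10x² + 30x − 44.
Step 6: lead(−10x² + 30x − 44) ÷ lead(D) = −10x² ÷ −2x² = 5. Subtract (5)·D = −10x² + 30x − 45. Remainder: 1.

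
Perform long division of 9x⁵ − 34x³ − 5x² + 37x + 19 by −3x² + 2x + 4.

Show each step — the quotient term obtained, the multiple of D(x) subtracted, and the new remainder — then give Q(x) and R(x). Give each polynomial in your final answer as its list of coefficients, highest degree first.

Q = [-3, -2, 6, 3]; R = [7, 7]

Step 1: lead(9x⁵ − 34x³ − 5x² + 37x + 19) ÷ lead(D) = 9x⁵ ÷ −3x² = −3x³. Subtract (−3x³)·D = 9x⁵ − 6x⁴ − 12x³. Remainder: 6x⁴ − 22x³ − 5x² + 37x + 19.
Step 2: lead(6x⁴ − 22x³ − 5x² + 37x + 19) ÷ lead(D) = 6x⁴ ÷ −3x² = −2x². Subtract (−2x²)·D = 6x⁴ − 4x³ − 8x². Remainder: −18x³ + 3x² + 37x + 19.
Step 3: lead(−18x³ + 3x² + 37x + 19) ÷ lead(D) = −18x³ ÷ −3x² = 6x. Subtract (6x)·D = −18x³ + 12x² + 24x. Remainder: −9x² + 13x + 19.
Step 4: lead(−9x² + 13x + 19) ÷ lead(D) = −9x² ÷ −3x² = 3. Subtract (3)·D = −9x² + 6x + 12. Remainder: 7x + 7.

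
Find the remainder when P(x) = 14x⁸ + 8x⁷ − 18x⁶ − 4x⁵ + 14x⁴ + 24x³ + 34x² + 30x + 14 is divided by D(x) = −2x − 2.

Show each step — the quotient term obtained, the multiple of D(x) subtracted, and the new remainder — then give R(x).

Step 1: lead(14x⁸ + 8x⁷ − 18x⁶ − 4x⁵ + 14x⁴ + 24x³ + 34x² + 30x + 14) ÷ lead(D) = 14x⁸ ÷ −2x = −7x⁷. Subtract (−7x⁷)·D = 14x⁸ + 14x⁷. Remainder: −6x⁷ − 18x⁶ − 4x⁵ + 14x⁴ + 24x³ + 34x² + 30x + 14.
Step 2: lead(−6x⁷ − 18x⁶ − 4x⁵ + 14x⁴ + 24x³ + 34x² + 30x + 14) ÷ lead(D) = −6x⁷ ÷ −2x = 3x⁶. Subtract (3x⁶)·D = −6x⁷ − 6x⁶. Remainder: −12x⁶ − 4x⁵ + 14x⁴ + 24x³ + 34x² + 30x + 14.
Step 3: lead(−12x⁶ − 4x⁵ + 14x⁴ + 24x³ + 34x² + 30x + 14) ÷ lead(D) = −12x⁶ ÷ −2x = 6x⁵. Subtract (6x⁵)·D = −12x⁶ − 12x⁵. Remainder: 8x⁵ + 14x⁴ + 24x³ + 34x² + 30x + 14.
Step 4: lead(8x⁵ + 14x⁴ + 24x³ + 34x² + 30x + 14) ÷ lead(D) = 8x⁵ ÷ −2x = −4x⁴. Subtract (−4x⁴)·D = 8x⁵ + 8x⁴. Remainder: 6x⁴ + 24x³ + 34x² + 30x + 14.
Step 5: lead(6x⁴ + 24x³ + 34x² + 30x + 14) ÷ lead(D) = 6x⁴ ÷ −2x = −3x³. Subtract (−3x³)·D = 6x⁴ + 6x³. Remainder: 18x³ + 34x² + 30x + 14.
Step 6: lead(18x³ + 34x² + 30x + 14) ÷ lead(D) = 18x³ ÷ −2x = −9x². Subtract (−9x²)·D = 18x³ + 18x². Remainder: 16x² + 30x + 14.
Step 7: lead(16x² + 30x + 14) ÷ lead(D) = 16x² ÷ −2x = −8x. Subtract (−8x)·D = 16x² + 16x. Remainder: 14x + 14.
Step 8: lead(14x + 14) ÷ lead(D) = 14x ÷ −2x = −7. Subtract (−7)·D = 14x + 14. Remainder: 0.

R(x) = 0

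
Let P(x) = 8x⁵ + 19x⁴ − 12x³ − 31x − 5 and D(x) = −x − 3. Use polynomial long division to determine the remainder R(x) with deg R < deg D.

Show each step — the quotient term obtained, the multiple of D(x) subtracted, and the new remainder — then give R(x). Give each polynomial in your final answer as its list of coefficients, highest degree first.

R = [7]

Step 1: lead(8x⁵ + 19x⁴ − 12x³ − 31x − 5) ÷ lead(D) = 8x⁵ ÷ −x = −8x⁴. Subtract (−8x⁴)·D = 8x⁵ + 24x⁴. Remainder: −5x⁴ − 12x³ − 31x − 5.
Step 2: lead(−5x⁴ − 12x³ − 31x − 5) ÷ lead(D) = −5x⁴ ÷ −x = 5x³. Subtract (5x³)·D = −5x⁴ − 15x³. Remainder: 3x³ − 31x − 5.
Step 3: lead(3x³ − 31x − 5) ÷ lead(D) = 3x³ ÷ −x = −3x². Subtract (−3x²)·D = 3x³ + 9x². Remainder: −9x² − 31x − 5.
Step 4: lead(−9x² − 31x − 5) ÷ lead(D) = −9x² ÷ −x = 9x. Subtract (9x)·D = −9x² − 27x. Remainder: −4x − 5.
Step 5: lead(−4x − 5) ÷ lead(D) = −4x ÷ −x = 4. Subtract (4)·D = −4x − 12. Remainder: 7.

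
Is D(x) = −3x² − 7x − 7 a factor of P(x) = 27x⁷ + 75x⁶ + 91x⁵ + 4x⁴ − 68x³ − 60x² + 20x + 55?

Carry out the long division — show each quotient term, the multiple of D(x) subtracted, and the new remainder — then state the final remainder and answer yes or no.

R(x) = −8x − 1, so D(x) is not a factor of P(x). no

Step 1: lead(27x⁷ + 75x⁶ + 91x⁵ + 4x⁴ − 68x³ − 60x² + 20x + 55) ÷ lead(D) = 27x⁷ ÷ −3x² = −9x⁵. Subtract (−9x⁵)·D = 27x⁷ + 63x⁶ + 63x⁵. Remainder: 12x⁶ + 28x⁵ + 4x⁴ − 68x³ − 60x² + 20x + 55.
Step 2: lead(12x⁶ + 28x⁵ + 4x⁴ − 68x³ − 60x² + 20x + 55) ÷ lead(D) = 12x⁶ ÷ −3x² = −4x⁴. Subtract (−4x⁴)·D = 12x⁶ + 28x⁵ + 28x⁴. Remainder: −24x⁴ − 68x³ − 60x² + 20x + 55.
Step 3: lead(−24x⁴ − 68x³ − 60x² + 20x + 55) ÷ lead(D) = −24x⁴ ÷ −3x² = 8x². Subtract (8x²)·D = −24x⁴ − 56x³ − 56x². Remainder: −12x³ − 4x² + 20x + 55.
Step 4: lead(−12x³ − 4x² + 20x + 55) ÷ lead(D) = −12x³ ÷ −3x² = 4x. Subtract (4x)·D = −12x³ − 28x² − 28x. Remainder: 24x² + 48x + 55.
Step 5: lead(24x² + 48x + 55) ÷ lead(D) = 24x² ÷ −3x² = −8. Subtract (−8)·D = 24x² + 56x + 56. Remainder: −8x − 1.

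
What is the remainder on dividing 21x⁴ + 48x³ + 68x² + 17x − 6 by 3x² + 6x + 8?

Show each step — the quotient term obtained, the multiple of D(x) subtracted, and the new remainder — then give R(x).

R(x) = x − 6

Step 1: lead(21x⁴ + 48x³ + 68x² + 17x − 6) ÷ lead(D) = 21x⁴ ÷ 3x² = 7x². Subtract (7x²)·D = 21x⁴ + 42x³ + 56x². Remainder: 6x³ + 12x² + 17x − 6.
Step 2: lead(6x³ + 12x² + 17x − 6) ÷ lead(D) = 6x³ ÷ 3x² = 2x. Subtract (2x)·D = 6x³ + 12x² + 16x. Remainder: x − 6.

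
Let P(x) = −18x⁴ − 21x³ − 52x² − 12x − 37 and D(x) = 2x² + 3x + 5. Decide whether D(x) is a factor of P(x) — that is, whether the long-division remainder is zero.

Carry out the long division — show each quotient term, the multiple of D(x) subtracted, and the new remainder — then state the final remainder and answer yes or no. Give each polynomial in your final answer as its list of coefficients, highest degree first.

Step 1: lead(−18x⁴ − 21x³ − 52x² − 12x − 37) ÷ lead(D) = −18x⁴ ÷ 2x² = −9x². Subtract (−9x²)·D = −18x⁴ − 27x³ − 45x². Remainder: 6x³ − 7x² − 12x − 37.
Step 2: lead(6x³ − 7x² − 12x − 37) ÷ lead(D) = 6x³ ÷ 2x² = 3x. Subtract (3x)·D = 6x³ + 9x² + 15x. Remainder: −16x² − 27x − 37.
Step 3: lead(−16x² − 27x − 37) ÷ lead(D) = −16x² ÷ 2x² = −8. Subtract (−8)·D = −16x² − 24x − 40. Remainder: −3x + 3.

R = [-3, 3], so D(x) is not a factor of P(x). no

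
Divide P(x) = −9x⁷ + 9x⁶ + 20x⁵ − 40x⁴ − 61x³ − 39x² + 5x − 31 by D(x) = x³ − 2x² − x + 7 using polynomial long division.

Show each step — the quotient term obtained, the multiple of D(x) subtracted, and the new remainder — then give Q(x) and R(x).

Q(x) = −9x⁴ − 9x³ − 7x² − 5; R(x) = 4

Step 1: lead(−9x⁷ + 9x⁶ + 20x⁵ − 40x⁴ − 61x³ − 39x² + 5x − 31) ÷ lead(D) = −9x⁷ ÷ x³ = −9x⁴. Subtract (−9x⁴)·D = −9x⁷ + 18x⁶ + 9x⁵ − 63x⁴. Remainder: −9x⁶ + 11x⁵ + 23x⁴ − 61x³ − 39x² + 5x − 31.
Step 2: lead(−9x⁶ + 11x⁵ + 23x⁴ − 61x³ − 39x² + 5x − 31) ÷ lead(D) = −9x⁶ ÷ x³ = −9x³. Subtract (−9x³)·D = −9x⁶ + 18x⁵ + 9x⁴ − 63x³. Remainder: −7x⁵ + 14x⁴ + 2x³ − 39x² + 5x − 31.
Step 3: lead(−7x⁵ + 14x⁴ + 2x³ − 39x² + 5x − 31) ÷ lead(D) = −7x⁵ ÷ x³ = −7x². Subtract (−7x²)·D = −7x⁵ + 14x⁴ + 7x³ − 49x². Remainder: −5x³ + 10x² + 5x − 31.
Step 4: lead(−5x³ + 10x² + 5x − 31) ÷ lead(D) = −5x³ ÷ x³ = −5. Subtract (−5)·D = −5x³ + 10x² + 5x − 35. Remainder: 4.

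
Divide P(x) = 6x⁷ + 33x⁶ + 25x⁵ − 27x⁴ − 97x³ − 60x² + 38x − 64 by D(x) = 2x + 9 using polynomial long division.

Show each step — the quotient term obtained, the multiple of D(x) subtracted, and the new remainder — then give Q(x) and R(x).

Q(x) = 3x⁶ + 3x⁵ − x⁴ − 9x³ − 8x² + 6x − 8; R(x) = 8

Step 1: lead(6x⁷ + 33x⁶ + 25x⁵ − 27x⁴ − 97x³ − 60x² + 38x − 64) ÷ lead(D) = 6x⁷ ÷ 2x = 3x⁶. Subtract (3x⁶)·D = 6x⁷ + 27x⁶. Remainder: 6x⁶ + 25x⁵ − 27x⁴ − 97x³ − 60x² + 38x − 64.
Step 2: lead(6x⁶ + 25x⁵ − 27x⁴ − 97x³ − 60x² + 38x − 64) ÷ lead(D) = 6x⁶ ÷ 2x = 3x⁵. Subtract (3x⁵)·D = 6x⁶ + 27x⁵. Remainder: −2x⁵ − 27x⁴ − 97x³ − 60x² + 38x − 64.
Step 3: lead(−2x⁵ − 27x⁴ − 97x³ − 60x² + 38x − 64) ÷ lead(D) = −2x⁵ ÷ 2x = −x⁴. Subtract (−x⁴)·D = −2x⁵ − 9x⁴. Remainder: −18x⁴ − 97x³ − 60x² + 38x − 64.
Step 4: lead(−18x⁴ − 97x³ − 60x² + 38x − 64) ÷ lead(D) = −18x⁴ ÷ 2x = −9x³. Subtract (−9x³)·D = −18x⁴ − 81x³. Remainder: −16x³ − 60x² + 38x − 64.
Step 5: lead(−16x³ − 60x² + 38x − 64) ÷ lead(D) = −16x³ ÷ 2x = −8x². Subtract (−8x²)·D = −16x³ − 72x². Remainder: 12x² + 38x − 64.
Step 6: lead(12x² + 38x − 64) ÷ lead(D) = 12x² ÷ 2x = 6x. Subtract (6x)·D = 12x² + 54x. Remainder: −16x − 64.
Step 7: lead(−16x − 64) ÷ lead(D) = −16x ÷ 2x = −8. Subtract (−8)·D = −16x − 72. Remainder: 8.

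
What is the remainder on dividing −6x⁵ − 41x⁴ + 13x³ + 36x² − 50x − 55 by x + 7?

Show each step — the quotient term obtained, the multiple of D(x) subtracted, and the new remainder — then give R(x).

Step 1: lead(−6x⁵ − 41x⁴ + 13x³ + 36x² − 50x − 55) ÷ lead(D) = −6x⁵ ÷ x = −6x⁴. Subtract (−6x⁴)·D = −6x⁵ − 42x⁴. Remainder: x⁴ + 13x³ + 36x² − 50x − 55.
Step 2: lead(x⁴ + 13x³ + 36x² − 50x − 55) ÷ lead(D) = x⁴ ÷ x = x³. Subtract (x³)·D = x⁴ + 7x³. Remainder: 6x³ + 36x² − 50x − 55.
Step 3: lead(6x³ + 36x² − 50x − 55) ÷ lead(D) = 6x³ ÷ x = 6x². Subtract (6x²)·D = 6x³ + 42x². Remainder: −6x² − 50x − 55.
Step 4: lead(−6x² − 50x − 55) ÷ lead(D) = −6x² ÷ x = −6x. Subtract (−6x)·D = −6x² − 42x. Remainder: −8x − 55.
Step 5: lead(−8x − 55) ÷ lead(D) = −8x ÷ x = −8. Subtract (−8)·D = −8x − 56. Remainder: 1.

R(x) = 1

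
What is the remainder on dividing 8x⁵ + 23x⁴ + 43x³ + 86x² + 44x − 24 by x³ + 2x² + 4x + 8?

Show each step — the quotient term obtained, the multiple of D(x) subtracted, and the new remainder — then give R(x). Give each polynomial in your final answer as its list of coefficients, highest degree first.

Step 1: lead(8x⁵ + 23x⁴ + 43x³ + 86x² + 44x − 24) ÷ lead(D) = 8x⁵ ÷ x³ = 8x². Subtract (8x²)·D = 8x⁵ + 16x⁴ + 32x³ + 64x². Remainder: 7x⁴ + 11x³ + 22x² + 44x − 24.
Step 2: lead(7x⁴ + 11x³ + 22x² + 44x − 24) ÷ lead(D) = 7x⁴ ÷ x³ = 7x. Subtract (7x)·D = 7x⁴ + 14x³ + 28x² + 56x. Remainder: −3x³ − 6x² − 12x − 24.
Step 3: lead(−3x³ − 6x² − 12x − 24) ÷ lead(D) = −3x³ ÷ x³ = −3. Subtract (−3)·D = −3x³ − 6x² − 12x − 24. Remainder: 0.

R = [0]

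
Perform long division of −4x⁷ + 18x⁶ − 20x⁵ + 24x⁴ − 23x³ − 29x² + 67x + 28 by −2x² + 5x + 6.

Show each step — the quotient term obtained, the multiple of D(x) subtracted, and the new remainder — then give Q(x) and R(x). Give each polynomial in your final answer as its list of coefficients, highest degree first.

Step 1: lead(−4x⁷ + 18x⁶ − 20x⁵ + 24x⁴ − 23x³ − 29x² + 67x + 28) ÷ lead(D) = −4x⁷ ÷ −2x² = 2x⁵. Subtract (2x⁵)·D = −4x⁷ + 10x⁶ + 12x⁵. Remainder: 8x⁶ − 32x⁵ + 24x⁴ − 23x³ − 29x² + 67x + 28.
Step 2: lead(8x⁶ − 32x⁵ + 24x⁴ − 23x³ − 29x² + 67x + 28) ÷ lead(D) = 8x⁶ ÷ −2x² = −4x⁴. Subtract (−4x⁴)·D = 8x⁶ − 20x⁵ − 24x⁴. Remainder: −12x⁵ + 48x⁴ − 23x³ − 29x² + 67x + 28.
Step 3: lead(−12x⁵ + 48x⁴ − 23x³ − 29x² + 67x + 28) ÷ lead(D) = −12x⁵ ÷ −2x² = 6x³. Subtract (6x³)·D = −12x⁵ + 30x⁴ + 36x³. Remainder: 18x⁴ − 59x³ − 29x² + 67x + 28.
Step 4: lead(18x⁴ − 59x³ − 29x² + 67x + 28) ÷ lead(D) = 18x⁴ ÷ −2x² = −9x². Subtract (−9x²)·D = 18x⁴ − 45x³ − 54x². Remainder: −14x³ + 25x² + 67x + 28.
Step 5: lead(−14x³ + 25x² + 67x + 28) ÷ lead(D) = −14x³ ÷ −2x² = 7x. Subtract (7x)·D = −14x³ + 35x² + 42x. Remainder: −10x² + 25x + 28.
Step 6: lead(−10x² + 25x + 28) ÷ lead(D) = −10x² ÷ −2x² = 5. Subtract (5)·D = −10x² + 25x + 30. Remainder: −2.

Q = [2, -4, 6, -9, 7, 5]; R = [-2]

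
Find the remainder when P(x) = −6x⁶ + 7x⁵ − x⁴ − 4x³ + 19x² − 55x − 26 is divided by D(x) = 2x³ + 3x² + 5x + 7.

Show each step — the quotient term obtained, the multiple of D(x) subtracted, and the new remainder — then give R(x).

Step 1: lead(−6x⁶ + 7x⁵ − x⁴ − 4x³ + 19x² − 55x − 26) ÷ lead(D) = −6x⁶ ÷ 2x³ = −3x³. Subtract (−3x³)·D = −6x⁶ − 9x⁵ − 15x⁴ − 21x³. Remainder: 16x⁵ + 14x⁴ + 17x³ + 19x² − 55x − 26.
Step 2: lead(16x⁵ + 14x⁴ + 17x³ + 19x² − 55x − 26) ÷ lead(D) = 16x⁵ ÷ 2x³ = 8x². Subtract (8x²)·D = 16x⁵ + 24x⁴ + 40x³ + 56x². Remainder: −10x⁴ − 23x³ − 37x² − 55x − 26.
Step 3: lead(−10x⁴ − 23x³ − 37x² − 55x − 26) ÷ lead(D) = −10x⁴ ÷ 2x³ = −5x. Subtract (−5x)·D = −10x⁴ − 15x³ − 25x² − 35x. Remainder: −8x³ − 12x² − 20x − 26.
Step 4: lead(−8x³ − 12x² − 20x − 26) ÷ lead(D) = −8x³ ÷ 2x³ = −4. Subtract (−4)·D = −8x³ − 12x² − 20x − 28. Remainder: 2.

R(x) = 2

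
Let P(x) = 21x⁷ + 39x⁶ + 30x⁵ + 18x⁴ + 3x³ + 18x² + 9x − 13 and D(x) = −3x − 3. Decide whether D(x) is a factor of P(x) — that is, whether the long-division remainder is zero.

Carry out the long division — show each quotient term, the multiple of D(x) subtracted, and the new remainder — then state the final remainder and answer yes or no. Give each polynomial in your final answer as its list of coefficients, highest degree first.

R = [-1], so D(x) is not a factor of P(x). no

Step 1: lead(21x⁷ + 39x⁶ + 30x⁵ + 18x⁴ + 3x³ + 18x² + 9x − 13) ÷ lead(D) = 21x⁷ ÷ −3x = −7x⁶. Subtract (−7x⁶)·D = 21x⁷ + 21x⁶. Remainder: 18x⁶ + 30x⁵ + 18x⁴ + 3x³ + 18x² + 9x − 13.
Step 2: lead(18x⁶ + 30x⁵ + 18x⁴ + 3x³ + 18x² + 9x − 13) ÷ lead(D) = 18x⁶ ÷ −3x = −6x⁵. Subtract (−6x⁵)·D = 18x⁶ + 18x⁵. Remainder: 12x⁵ + 18x⁴ + 3x³ + 18x² + 9x − 13.
Step 3: lead(12x⁵ + 18x⁴ + 3x³ + 18x² + 9x − 13) ÷ lead(D) = 12x⁵ ÷ −3x = −4x⁴. Subtract (−4x⁴)·D = 12x⁵ + 12x⁴. Remainder: 6x⁴ + 3x³ + 18x² + 9x − 13.
Step 4: lead(6x⁴ + 3x³ + 18x² + 9x − 13) ÷ lead(D) = 6x⁴ ÷ −3x = −2x³. Subtract (−2x³)·D = 6x⁴ + 6x³. Remainder: −3x³ + 18x² + 9x − 13.
Step 5: lead(−3x³ + 18x² + 9x − 13) ÷ lead(D) = −3x³ ÷ −3x = x². Subtract (x²)·D = −3x³ − 3x². Remainder: 21x² + 9x − 13.
Step 6: lead(21x² + 9x − 13) ÷ lead(D) = 21x² ÷ −3x = −7x. Subtract (−7x)·D = 21x² + 21x. Remainder: −12x − 13.
Step 7: lead(−12x − 13) ÷ lead(D) = −12x ÷ −3x = 4. Subtract (4)·D = −12x − 12. Remainder: −1.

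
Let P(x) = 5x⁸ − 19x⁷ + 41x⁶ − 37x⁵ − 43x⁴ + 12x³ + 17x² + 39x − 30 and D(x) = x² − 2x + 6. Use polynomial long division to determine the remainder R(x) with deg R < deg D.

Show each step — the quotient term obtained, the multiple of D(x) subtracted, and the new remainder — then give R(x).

Step 1: lead(5x⁸ − 19x⁷ + 41x⁶ − 37x⁵ − 43x⁴ + 12x³ + 17x² + 39x − 30) ÷ lead(D) = 5x⁸ ÷ x² = 5x⁶. Subtract (5x⁶)·D = 5x⁸ − 10x⁷ + 30x⁶. Remainder: −9x⁷ + 11x⁶ − 37x⁵ − 43x⁴ + 12x³ + 17x² + 39x − 30.
Step 2: lead(−9x⁷ + 11x⁶ − 37x⁵ − 43x⁴ + 12x³ + 17x² + 39x − 30) ÷ lead(D) = −9x⁷ ÷ x² = −9x⁵. Subtract (−9x⁵)·D = −9x⁷ + 18x⁶ − 54x⁵. Remainder: −7x⁶ + 17x⁵ − 43x⁴ + 12x³ + 17x² + 39x − 30.
Step 3: lead(−7x⁶ + 17x⁵ − 43x⁴ + 12x³ + 17x² + 39x − 30) ÷ lead(D) = −7x⁶ ÷ x² = −7x⁴. Subtract (−7x⁴)·D = −7x⁶ + 14x⁵ − 42x⁴. Remainder: 3x⁵ − x⁴ + 12x³ + 17x² + 39x − 30.
Step 4: lead(3x⁵ − x⁴ + 12x³ + 17x² + 39x − 30) ÷ lead(D) = 3x⁵ ÷ x² = 3x³. Subtract (3x³)·D = 3x⁵ − 6x⁴ + 18x³. Remainder: 5x⁴ − 6x³ + 17x² + 39x − 30.
Step 5: lead(5x⁴ − 6x³ + 17x² + 39x − 30) ÷ lead(D) = 5x⁴ ÷ x² = 5x². Subtract (5x²)·D = 5x⁴ − 10x³ + 30x². Remainder: 4x³ − 13x² + 39x − 30.
Step 6: lead(4x³ − 13x² + 39x − 30) ÷ lead(D) = 4x³ ÷ x² = 4x. Subtract (4x)·D = 4x³ − 8x² + 24x. Remainder: −5x² + 15x − 30.
Step 7: lead(−5x² + 15x − 30) ÷ lead(D) = −5x² ÷ x² = −5. Subtract (−5)·D = −5x² + 10x − 30. Remainder: 5x.

R(x) = 5x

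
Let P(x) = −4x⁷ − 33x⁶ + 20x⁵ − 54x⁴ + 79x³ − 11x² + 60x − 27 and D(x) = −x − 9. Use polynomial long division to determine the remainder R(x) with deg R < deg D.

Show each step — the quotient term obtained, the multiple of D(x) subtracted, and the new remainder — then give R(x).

R(x) = 0

Step 1: lead(−4x⁷ − 33x⁶ + 20x⁵ − 54x⁴ + 79x³ − 11x² + 60x − 27) ÷ lead(D) = −4x⁷ ÷ −x = 4x⁶. Subtract (4x⁶)·D = −4x⁷ − 36x⁶. Remainder: 3x⁶ + 20x⁵ − 54x⁴ + 79x³ − 11x² + 60x − 27.
Step 2: lead(3x⁶ + 20x⁵ − 54x⁴ + 79x³ − 11x² + 60x − 27) ÷ lead(D) = 3x⁶ ÷ −x = −3x⁵. Subtract (−3x⁵)·D = 3x⁶ + 27x⁵. Remainder: −7x⁵ − 54x⁴ + 79x³ − 11x² + 60x − 27.
Step 3: lead(−7x⁵ − 54x⁴ + 79x³ − 11x² + 60x − 27) ÷ lead(D) = −7x⁵ ÷ −x = 7x⁴. Subtract (7x⁴)·D = −7x⁵ − 63x⁴. Remainder: 9x⁴ + 79x³ − 11x² + 60x − 27.
Step 4: lead(9x⁴ + 79x³ − 11x² + 60x − 27) ÷ lead(D) = 9x⁴ ÷ −x = −9x³. Subtract (−9x³)·D = 9x⁴ + 81x³. Remainder: −2x³ − 11x² + 60x − 27.
Step 5: lead(−2x³ − 11x² + 60x − 27) ÷ lead(D) = −2x³ ÷ −x = 2x². Subtract (2x²)·D = −2x³ − 18x². Remainder: 7x² + 60x − 27.
Step 6: lead(7x² + 60x − 27) ÷ lead(D) = 7x² ÷ −x = −7x. Subtract (−7x)·D = 7x² + 63x. Remainder: −3x − 27.
Step 7: lead(−3x − 27) ÷ lead(D) = −3x ÷ −x = 3. Subtract (3)·D = −3x − 27. Remainder: 0.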